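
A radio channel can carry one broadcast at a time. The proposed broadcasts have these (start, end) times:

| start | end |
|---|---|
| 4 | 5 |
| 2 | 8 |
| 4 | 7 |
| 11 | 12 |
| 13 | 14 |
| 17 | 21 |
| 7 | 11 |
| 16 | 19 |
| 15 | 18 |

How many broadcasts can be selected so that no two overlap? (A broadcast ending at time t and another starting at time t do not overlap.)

Greedy by earliest finish: after sorting by end time, pick each interval compatible with the last pick.
Sorted by end: (4,5)  (4,7)  (2,8)  (7,11)  (11,12)  (13,14)  (15,18)  (16,19)  (17,21)
take (4,5); skip (4,7); skip (2,8); take (7,11); take (11,12); take (13,14); take (15,18); skip (17,21).
Selected 5 broadcasts.

5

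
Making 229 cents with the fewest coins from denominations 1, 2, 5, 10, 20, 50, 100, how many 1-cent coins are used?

Use the largest denomination that fits, subtract, and repeat.
229 = 2×100 + 1×20 + 1×5 + 2×2
Count of 1: 0

0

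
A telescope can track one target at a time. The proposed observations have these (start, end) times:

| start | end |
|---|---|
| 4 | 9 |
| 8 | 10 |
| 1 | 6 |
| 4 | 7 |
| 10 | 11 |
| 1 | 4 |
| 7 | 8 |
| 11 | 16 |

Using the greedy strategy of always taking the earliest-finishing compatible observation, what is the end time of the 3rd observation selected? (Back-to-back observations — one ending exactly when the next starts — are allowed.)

By end time: (1,4), (1,6), (4,7), (7,8), (4,9), (8,10), (10,11), (11,16).
Pick (1,4); next start ≥ 4 → (4,7); next start ≥ 7 → (7,8); next start ≥ 8 → (8,10); next start ≥ 10 → (10,11); next start ≥ 11 → (11,16).
Selected: (1,4) (4,7) (7,8) (8,10) (10,11) (11,16)

8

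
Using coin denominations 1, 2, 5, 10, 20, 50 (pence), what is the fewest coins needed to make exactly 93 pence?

5

93 − 1×50→43 − 2×20→3 − 1×2→1 − 1×1→0
Total coins = 1 + 2 + 1 + 1 = 5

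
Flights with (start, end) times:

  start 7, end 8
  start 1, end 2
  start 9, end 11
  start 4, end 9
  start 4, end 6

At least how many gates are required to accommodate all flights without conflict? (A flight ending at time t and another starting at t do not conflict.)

Count concurrent intervals with a sweep; the peak is the room count.
Events (time:±→running): 1:+→1 2:-→0 4:+→1 4:+→2 … peak 2.

2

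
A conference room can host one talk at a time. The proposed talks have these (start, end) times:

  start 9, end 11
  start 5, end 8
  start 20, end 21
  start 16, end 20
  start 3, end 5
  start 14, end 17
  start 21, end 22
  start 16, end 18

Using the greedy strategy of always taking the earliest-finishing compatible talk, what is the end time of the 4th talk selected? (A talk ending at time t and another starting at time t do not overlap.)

Sorted by end: (3,5)  (5,8)  (9,11)  (14,17)  (16,18)  (16,20)  (20,21)  (21,22)
take (3,5); take (5,8); take (9,11); take (14,17); skip (16,18); take (20,21); take (21,22).
Selected: (3,5) (5,8) (9,11) (14,17) (20,21) (21,22)

17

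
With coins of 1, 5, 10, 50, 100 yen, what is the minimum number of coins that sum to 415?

6

415 − 4×100→15 − 1×10→5 − 1×5→0
Total coins = 4 + 1 + 1 = 6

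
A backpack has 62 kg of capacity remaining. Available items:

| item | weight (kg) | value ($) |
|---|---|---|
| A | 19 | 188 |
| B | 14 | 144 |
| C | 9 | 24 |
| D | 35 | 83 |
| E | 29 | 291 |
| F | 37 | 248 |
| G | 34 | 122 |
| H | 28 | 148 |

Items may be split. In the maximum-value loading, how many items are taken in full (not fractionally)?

3

Sort by value per unit weight and fill in that order.
Order: B (144/14=10.29) > E (291/29=10.03) > A (188/19=9.89) > F (248/37=6.70) > H (148/28=5.29) > G (122/34=3.59) > C (24/9=2.67) > D (83/35=2.37)
Fill: take B (14 @ 144) → take E (29 @ 291) → take A (19 @ 188); 62/62 used.
3 item(s) taken whole.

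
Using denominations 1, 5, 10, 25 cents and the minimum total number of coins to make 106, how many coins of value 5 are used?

1

106 − 4×25→6 − 1×5→1 − 1×1→0
Count of 5: 1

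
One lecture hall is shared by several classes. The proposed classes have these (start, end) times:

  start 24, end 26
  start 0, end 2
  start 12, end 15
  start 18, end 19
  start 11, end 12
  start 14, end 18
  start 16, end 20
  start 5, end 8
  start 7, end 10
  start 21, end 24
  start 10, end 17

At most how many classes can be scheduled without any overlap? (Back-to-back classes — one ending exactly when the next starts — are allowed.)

By end time: (0,2), (5,8), (7,10), (11,12), (12,15), (10,17), (14,18), (18,19), (16,20), (21,24), (24,26).
Pick (0,2); next start ≥ 2 → (5,8); next start ≥ 8 → (11,12); next start ≥ 12 → (12,15); next start ≥ 15 → (18,19); next start ≥ 19 → (21,24); next start ≥ 24 → (24,26).
Selected 7 classes.

7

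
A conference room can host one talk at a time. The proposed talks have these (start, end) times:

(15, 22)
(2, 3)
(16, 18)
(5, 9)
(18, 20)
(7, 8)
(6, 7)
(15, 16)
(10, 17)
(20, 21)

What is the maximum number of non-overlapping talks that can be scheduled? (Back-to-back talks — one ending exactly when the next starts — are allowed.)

7

Sorted by end: (2,3)  (6,7)  (7,8)  (5,9)  (15,16)  (10,17)  (16,18)  (18,20)  (20,21)  (15,22)
take (2,3); take (6,7); take (7,8); take (15,16); take (16,18); take (18,20); take (20,21).
Selected 7 talks.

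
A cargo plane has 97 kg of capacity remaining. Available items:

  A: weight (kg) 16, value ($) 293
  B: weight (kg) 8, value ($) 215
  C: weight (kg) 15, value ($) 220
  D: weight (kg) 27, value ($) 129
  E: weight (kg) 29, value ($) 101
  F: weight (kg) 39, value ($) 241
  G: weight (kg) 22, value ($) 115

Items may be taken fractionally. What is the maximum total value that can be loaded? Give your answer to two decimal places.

1068.32

Greedy by value/weight ratio, highest first.
Ratios (sorted): B 26.88, A 18.31, C 14.67, F 6.18, G 5.23, D 4.78, E 3.48
take B (8 @ 215); take A (16 @ 293); take C (15 @ 220); take F (39 @ 241); take 19/22 of G → 99.32. Capacity used 97/97.
Total value = 1068.32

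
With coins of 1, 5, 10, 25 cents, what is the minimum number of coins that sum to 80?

80 = 3×25 + 1×5
Total coins = 3 + 1 = 4

4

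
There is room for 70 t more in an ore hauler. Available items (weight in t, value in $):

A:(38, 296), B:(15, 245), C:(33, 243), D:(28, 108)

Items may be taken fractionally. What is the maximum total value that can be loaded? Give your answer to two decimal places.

666.18

Greedy by value/weight ratio, highest first.
Order: B (245/15=16.33) > A (296/38=7.79) > C (243/33=7.36) > D (108/28=3.86)
Fill: take B (15 @ 245) → take A (38 @ 296) → take 17/33 of C → 125.18; 70/70 used.
Total value = 666.18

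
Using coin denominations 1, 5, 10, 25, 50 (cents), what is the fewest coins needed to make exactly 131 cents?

Greedy: take as many of the largest coin as possible, then repeat with the remainder.
131 − 2×50→31 − 1×25→6 − 1×5→1 − 1×1→0
Total coins = 2 + 1 + 1 + 1 = 5

5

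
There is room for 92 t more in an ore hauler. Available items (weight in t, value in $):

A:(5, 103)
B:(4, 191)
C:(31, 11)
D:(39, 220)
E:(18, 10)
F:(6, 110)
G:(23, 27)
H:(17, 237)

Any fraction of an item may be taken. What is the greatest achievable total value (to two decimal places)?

885.65

Ratios (sorted): B 47.75, A 20.60, F 18.33, H 13.94, D 5.64, G 1.17, E 0.56, C 0.35
take B (4 @ 191); take A (5 @ 103); take F (6 @ 110); take H (17 @ 237); take D (39 @ 220); take 21/23 of G → 24.65. Capacity used 92/92.
Total value = 885.65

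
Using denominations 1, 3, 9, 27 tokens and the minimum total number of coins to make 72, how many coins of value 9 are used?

72 − 2×27→18 − 2×9→0
Count of 9: 2

2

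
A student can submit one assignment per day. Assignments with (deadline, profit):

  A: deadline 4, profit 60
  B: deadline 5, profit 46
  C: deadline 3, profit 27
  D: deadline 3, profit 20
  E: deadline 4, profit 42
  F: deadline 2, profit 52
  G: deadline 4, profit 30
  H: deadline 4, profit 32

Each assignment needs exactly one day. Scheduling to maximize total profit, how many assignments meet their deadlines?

5

Profit order: A=60 F=52 B=46 E=42 H=32 G=30 C=27 D=20
Assign: A→slot 4, F→slot 2, B→slot 5, E→slot 3, H→slot 1, G skipped, C skipped, D skipped.
Slots: [1:H] [2:F] [3:E] [4:A] [5:B]
5 of 8 scheduled.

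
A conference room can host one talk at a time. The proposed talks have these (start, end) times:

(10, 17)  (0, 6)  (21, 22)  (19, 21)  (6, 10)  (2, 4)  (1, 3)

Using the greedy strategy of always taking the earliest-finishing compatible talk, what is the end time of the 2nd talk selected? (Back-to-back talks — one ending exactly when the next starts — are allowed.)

10

Sorted by end: (1,3)  (2,4)  (0,6)  (6,10)  (10,17)  (19,21)  (21,22)
take (1,3); skip (2,4); take (6,10); take (10,17); take (19,21); take (21,22).
Selected: (1,3) (6,10) (10,17) (19,21) (21,22)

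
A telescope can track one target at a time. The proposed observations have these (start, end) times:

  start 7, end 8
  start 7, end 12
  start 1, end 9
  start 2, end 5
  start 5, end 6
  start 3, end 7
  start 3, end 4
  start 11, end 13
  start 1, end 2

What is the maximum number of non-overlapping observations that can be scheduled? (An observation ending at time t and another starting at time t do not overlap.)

Greedy by earliest finish: after sorting by end time, pick each interval compatible with the last pick.
By end time: (1,2), (3,4), (2,5), (5,6), (3,7), (7,8), (1,9), (7,12), (11,13).
Pick (1,2); next start ≥ 2 → (3,4); next start ≥ 4 → (5,6); next start ≥ 6 → (7,8); next start ≥ 8 → (11,13).
Selected 5 observations.

5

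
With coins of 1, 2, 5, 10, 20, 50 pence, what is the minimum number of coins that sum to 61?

61 = 1×50 + 1×10 + 1×1
Total coins = 1 + 1 + 1 = 3

3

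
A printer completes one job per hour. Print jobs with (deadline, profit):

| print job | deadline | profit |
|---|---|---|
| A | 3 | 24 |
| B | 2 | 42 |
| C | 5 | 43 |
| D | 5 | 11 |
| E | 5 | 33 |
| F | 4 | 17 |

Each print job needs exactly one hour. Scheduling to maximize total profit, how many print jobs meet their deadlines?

5

Take jobs in profit order; each goes to the latest open slot no later than its deadline.
By profit: C(d5,43), B(d2,42), E(d5,33), A(d3,24), F(d4,17), D(d5,11)
C→slot 5; B→slot 2; E→slot 4; A→slot 3; F→slot 1; D skipped.
5 of 6 scheduled.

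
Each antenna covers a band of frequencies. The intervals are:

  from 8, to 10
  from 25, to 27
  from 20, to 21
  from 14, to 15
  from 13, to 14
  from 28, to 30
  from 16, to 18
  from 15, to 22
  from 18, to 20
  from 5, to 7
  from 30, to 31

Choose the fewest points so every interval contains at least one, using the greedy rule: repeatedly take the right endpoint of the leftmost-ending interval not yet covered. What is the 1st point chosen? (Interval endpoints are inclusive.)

Sorted: [5,7] [8,10] [13,14] [14,15] [16,18] [18,20] [20,21] [15,22] [25,27] [28,30] [30,31]
{[5,7]} hit by 7; {[8,10]} hit by 10; {[13,14],[14,15]} hit by 14; {[16,18],[18,20]} hit by 18; {[20,21],[15,22]} hit by 21; {[25,27]} hit by 27; {[28,30],[30,31]} hit by 30.
Points: 7, 10, 14, 18, 21, 27, 30 (7 total).

7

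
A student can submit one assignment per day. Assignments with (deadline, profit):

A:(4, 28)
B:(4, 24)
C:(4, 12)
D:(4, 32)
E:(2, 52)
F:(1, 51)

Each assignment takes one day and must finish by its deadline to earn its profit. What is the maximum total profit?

Take jobs in profit order; each goes to the latest open slot no later than its deadline.
Profit order: E=52 F=51 D=32 A=28 B=24 C=12
Assign: E→slot 2, F→slot 1, D→slot 4, A→slot 3, B skipped, C skipped.
Slots: [1:F] [2:E] [3:A] [4:D]
Profit = 51 + 52 + 28 + 32 = 163

163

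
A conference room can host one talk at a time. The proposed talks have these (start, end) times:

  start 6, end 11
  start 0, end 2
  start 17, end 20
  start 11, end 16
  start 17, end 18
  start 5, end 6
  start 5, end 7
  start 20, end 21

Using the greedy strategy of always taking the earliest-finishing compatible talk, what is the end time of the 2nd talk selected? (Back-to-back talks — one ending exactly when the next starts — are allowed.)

Order by finish time; keep every interval that doesn't clash with the previous kept one.
By end time: (0,2), (5,6), (5,7), (6,11), (11,16), (17,18), (17,20), (20,21).
Pick (0,2); next start ≥ 2 → (5,6); next start ≥ 6 → (6,11); next start ≥ 11 → (11,16); next start ≥ 16 → (17,18); next start ≥ 18 → (20,21).
Selected: (0,2) (5,6) (6,11) (11,16) (17,18) (20,21)

6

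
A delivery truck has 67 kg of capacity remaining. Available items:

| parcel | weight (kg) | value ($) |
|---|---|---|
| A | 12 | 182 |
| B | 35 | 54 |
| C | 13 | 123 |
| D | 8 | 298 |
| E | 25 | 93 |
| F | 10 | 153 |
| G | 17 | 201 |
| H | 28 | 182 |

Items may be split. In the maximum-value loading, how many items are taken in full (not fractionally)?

Greedy by value/weight ratio, highest first.
Ratios (sorted): D 37.25, F 15.30, A 15.17, G 11.82, C 9.46, H 6.50, E 3.72, B 1.54
take D (8 @ 298); take F (10 @ 153); take A (12 @ 182); take G (17 @ 201); take C (13 @ 123); take 7/28 of H → 45.50. Capacity used 67/67.
5 item(s) taken whole; one partial (take 7/28 of H).

5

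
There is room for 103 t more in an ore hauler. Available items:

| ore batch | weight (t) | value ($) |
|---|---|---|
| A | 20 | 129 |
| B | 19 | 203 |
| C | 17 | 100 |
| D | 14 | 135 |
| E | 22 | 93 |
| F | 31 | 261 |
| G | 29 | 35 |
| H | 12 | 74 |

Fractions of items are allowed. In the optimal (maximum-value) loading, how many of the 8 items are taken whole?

5

Greedy by value/weight ratio, highest first.
Ratios (sorted): B 10.68, D 9.64, F 8.42, A 6.45, H 6.17, C 5.88, E 4.23, G 1.21
take B (19 @ 203); take D (14 @ 135); take F (31 @ 261); take A (20 @ 129); take H (12 @ 74); take 7/17 of C → 41.18. Capacity used 103/103.
5 item(s) taken whole; one partial (take 7/17 of C).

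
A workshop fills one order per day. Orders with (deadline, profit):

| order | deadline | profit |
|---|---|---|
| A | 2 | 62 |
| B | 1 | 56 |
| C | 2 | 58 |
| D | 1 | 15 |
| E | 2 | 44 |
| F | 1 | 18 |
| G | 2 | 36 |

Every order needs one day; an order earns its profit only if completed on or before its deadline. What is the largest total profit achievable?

Take jobs in profit order; each goes to the latest open slot no later than its deadline.
Profit order: A=62 C=58 B=56 E=44 G=36 F=18 D=15
Assign: A→slot 2, C→slot 1, B skipped, E skipped, G skipped, F skipped, D skipped.
Slots: [1:C] [2:A]
Profit = 58 + 62 = 120

120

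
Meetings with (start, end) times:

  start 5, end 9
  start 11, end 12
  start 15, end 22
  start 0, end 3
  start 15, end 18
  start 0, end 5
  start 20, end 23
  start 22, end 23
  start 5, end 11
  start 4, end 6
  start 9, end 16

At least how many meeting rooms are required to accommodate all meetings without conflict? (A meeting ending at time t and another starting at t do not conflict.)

Count concurrent intervals with a sweep; the peak is the room count.
starts: [0, 0, 4, 5, 5, 9, 11, 15, 15, 20, 22]
ends:   [3, 5, 6, 9, 11, 12, 16, 18, 22, 23, 23]
s0→1 s0→2 e3→1 s4→2 e5→1 s5→2 s5→3  — peak 3.

3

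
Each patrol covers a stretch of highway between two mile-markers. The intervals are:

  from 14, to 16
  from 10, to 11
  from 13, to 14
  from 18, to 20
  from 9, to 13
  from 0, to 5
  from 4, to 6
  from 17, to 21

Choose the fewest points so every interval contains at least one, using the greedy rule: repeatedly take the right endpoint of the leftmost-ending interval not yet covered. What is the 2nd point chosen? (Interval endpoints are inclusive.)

11

By right end: [0,5]  [4,6]  [10,11]  [9,13]  [13,14]  [14,16]  [18,20]  [17,21]
[0,5] uncovered → point at 5; [10,11] uncovered → point at 11; [13,14] uncovered → point at 14; [18,20] uncovered → point at 20.
Points: 5, 11, 14, 20 (4 total).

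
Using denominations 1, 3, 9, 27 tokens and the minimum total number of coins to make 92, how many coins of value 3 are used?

92 − 3×27→11 − 1×9→2 − 2×1→0
Count of 3: 0

0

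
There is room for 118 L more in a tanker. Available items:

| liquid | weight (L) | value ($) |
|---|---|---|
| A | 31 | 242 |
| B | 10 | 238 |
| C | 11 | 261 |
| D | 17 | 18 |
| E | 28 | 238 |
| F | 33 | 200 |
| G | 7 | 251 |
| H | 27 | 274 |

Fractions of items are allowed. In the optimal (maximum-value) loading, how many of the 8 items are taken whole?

Sort by value per unit weight and fill in that order.
Ratios (sorted): G 35.86, B 23.80, C 23.73, H 10.15, E 8.50, A 7.81, F 6.06, D 1.06
take G (7 @ 251); take B (10 @ 238); take C (11 @ 261); take H (27 @ 274); take E (28 @ 238); take A (31 @ 242); take 4/33 of F → 24.24. Capacity used 118/118.
6 item(s) taken whole; one partial (take 4/33 of F).

6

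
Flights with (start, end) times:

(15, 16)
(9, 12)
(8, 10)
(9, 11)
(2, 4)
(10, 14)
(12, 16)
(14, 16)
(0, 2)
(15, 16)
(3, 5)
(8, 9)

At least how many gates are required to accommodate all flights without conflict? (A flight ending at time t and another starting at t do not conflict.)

Count concurrent intervals with a sweep; the peak is the room count.
starts: [0, 2, 3, 8, 8, 9, 9, 10, 12, 14, 15, 15]
ends:   [2, 4, 5, 9, 10, 11, 12, 14, 16, 16, 16, 16]
s0→1 e2→0 s2→1 s3→2 e4→1 e5→0 s8→1 s8→2 e9→1 s9→2 s9→3 e10→2 s10→3 e11→2 e12→1 s12→2 e14→1 s14→2 s15→3 s15→4  — peak 4.

4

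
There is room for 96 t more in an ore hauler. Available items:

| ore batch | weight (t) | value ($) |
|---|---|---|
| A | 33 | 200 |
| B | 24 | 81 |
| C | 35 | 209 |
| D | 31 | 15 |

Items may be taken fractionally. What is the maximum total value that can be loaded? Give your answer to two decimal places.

Sort by value per unit weight and fill in that order.
Order: A (200/33=6.06) > C (209/35=5.97) > B (81/24=3.38) > D (15/31=0.48)
Fill: take A (33 @ 200) → take C (35 @ 209) → take B (24 @ 81) → take 4/31 of D → 1.94; 96/96 used.
Total value = 491.94

491.94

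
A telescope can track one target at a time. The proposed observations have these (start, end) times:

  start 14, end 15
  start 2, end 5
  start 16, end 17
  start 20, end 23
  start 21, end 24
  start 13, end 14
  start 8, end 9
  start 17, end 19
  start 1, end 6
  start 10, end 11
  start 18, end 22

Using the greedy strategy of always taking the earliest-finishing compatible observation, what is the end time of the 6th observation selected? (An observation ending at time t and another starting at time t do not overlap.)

17

Sort by end time and greedily take each interval whose start is ≥ the last chosen end.
Sorted by end: (2,5)  (1,6)  (8,9)  (10,11)  (13,14)  (14,15)  (16,17)  (17,19)  (18,22)  (20,23)  (21,24)
take (2,5); skip (1,6); take (8,9); take (10,11); take (13,14); take (14,15); take (16,17); take (17,19); take (20,23).
Selected: (2,5) (8,9) (10,11) (13,14) (14,15) (16,17) (17,19) (20,23)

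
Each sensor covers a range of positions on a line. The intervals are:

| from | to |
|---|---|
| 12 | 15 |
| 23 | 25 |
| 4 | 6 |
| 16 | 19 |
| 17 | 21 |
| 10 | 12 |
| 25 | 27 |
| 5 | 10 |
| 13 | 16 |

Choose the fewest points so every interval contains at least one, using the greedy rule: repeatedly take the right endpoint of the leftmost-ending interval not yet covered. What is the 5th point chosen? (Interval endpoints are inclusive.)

Process intervals by earliest right end; each time one isn't hit yet, stab at its right endpoint.
Sorted: [4,6] [5,10] [10,12] [12,15] [13,16] [16,19] [17,21] [23,25] [25,27]
{[4,6],[5,10]} hit by 6; {[10,12],[12,15]} hit by 12; {[13,16],[16,19]} hit by 16; {[17,21]} hit by 21; {[23,25],[25,27]} hit by 25.
Points: 6, 12, 16, 21, 25 (5 total).

25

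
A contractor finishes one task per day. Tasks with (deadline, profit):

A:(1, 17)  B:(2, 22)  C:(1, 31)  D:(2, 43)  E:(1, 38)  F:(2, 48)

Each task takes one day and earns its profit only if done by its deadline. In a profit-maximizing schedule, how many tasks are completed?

Sort by profit descending; place each in the latest free slot ≤ its deadline.
By profit: F(d2,48), D(d2,43), E(d1,38), C(d1,31), B(d2,22), A(d1,17)
F→slot 2; D→slot 1; E skipped; C skipped; B skipped; A skipped.
2 of 6 scheduled.

2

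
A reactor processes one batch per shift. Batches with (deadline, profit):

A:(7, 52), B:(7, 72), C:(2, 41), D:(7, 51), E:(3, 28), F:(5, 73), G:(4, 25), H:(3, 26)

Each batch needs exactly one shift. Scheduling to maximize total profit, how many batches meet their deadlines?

Take jobs in profit order; each goes to the latest open slot no later than its deadline.
Profit order: F=73 B=72 A=52 D=51 C=41 E=28 H=26 G=25
Assign: F→slot 5, B→slot 7, A→slot 6, D→slot 4, C→slot 2, E→slot 3, H→slot 1, G skipped.
Slots: [1:H] [2:C] [3:E] [4:D] [5:F] [6:A] [7:B]
7 of 8 scheduled.

7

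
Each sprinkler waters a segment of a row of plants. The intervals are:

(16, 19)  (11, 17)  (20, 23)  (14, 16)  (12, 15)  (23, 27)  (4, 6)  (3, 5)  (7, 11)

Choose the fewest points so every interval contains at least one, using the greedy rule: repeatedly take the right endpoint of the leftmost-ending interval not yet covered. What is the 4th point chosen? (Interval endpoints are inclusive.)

19

Process intervals by earliest right end; each time one isn't hit yet, stab at its right endpoint.
By right end: [3,5]  [4,6]  [7,11]  [12,15]  [14,16]  [11,17]  [16,19]  [20,23]  [23,27]
[3,5] uncovered → point at 5; [7,11] uncovered → point at 11; [12,15] uncovered → point at 15; [16,19] uncovered → point at 19; [20,23] uncovered → point at 23.
Points: 5, 11, 15, 19, 23 (5 total).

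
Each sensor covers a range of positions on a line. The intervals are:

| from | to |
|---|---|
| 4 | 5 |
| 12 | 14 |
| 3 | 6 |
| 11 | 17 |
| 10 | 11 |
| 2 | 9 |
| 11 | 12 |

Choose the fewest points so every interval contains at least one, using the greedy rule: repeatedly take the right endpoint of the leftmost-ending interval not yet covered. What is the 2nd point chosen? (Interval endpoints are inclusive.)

11

Sorted: [4,5] [3,6] [2,9] [10,11] [11,12] [12,14] [11,17]
{[4,5],[3,6],[2,9]} hit by 5; {[10,11],[11,12]} hit by 11; {[12,14],[11,17]} hit by 14.
Points: 5, 11, 14 (3 total).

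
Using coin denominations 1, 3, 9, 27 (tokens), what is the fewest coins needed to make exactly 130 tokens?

8

Greedy: take as many of the largest coin as possible, then repeat with the remainder.
130 − 4×27→22 − 2×9→4 − 1×3→1 − 1×1→0
Total coins = 4 + 2 + 1 + 1 = 8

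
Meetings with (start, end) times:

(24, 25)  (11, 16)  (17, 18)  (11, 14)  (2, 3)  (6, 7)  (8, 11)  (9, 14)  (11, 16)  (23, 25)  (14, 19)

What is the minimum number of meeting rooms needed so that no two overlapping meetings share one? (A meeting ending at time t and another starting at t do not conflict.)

Count concurrent intervals with a sweep; the peak is the room count.
Events (time:±→running): 2:+→1 3:-→0 6:+→1 7:-→0 8:+→1 9:+→2 11:-→1 11:+→2 11:+→3 11:+→4 … peak 4.

4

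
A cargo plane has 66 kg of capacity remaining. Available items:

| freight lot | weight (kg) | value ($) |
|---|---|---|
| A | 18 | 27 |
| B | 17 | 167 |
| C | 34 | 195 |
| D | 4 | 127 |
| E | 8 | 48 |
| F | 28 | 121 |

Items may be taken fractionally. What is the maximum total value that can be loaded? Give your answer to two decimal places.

Order: D (127/4=31.75) > B (167/17=9.82) > E (48/8=6.00) > C (195/34=5.74) > F (121/28=4.32) > A (27/18=1.50)
Fill: take D (4 @ 127) → take B (17 @ 167) → take E (8 @ 48) → take C (34 @ 195) → take 3/28 of F → 12.96; 66/66 used.
Total value = 549.96

549.96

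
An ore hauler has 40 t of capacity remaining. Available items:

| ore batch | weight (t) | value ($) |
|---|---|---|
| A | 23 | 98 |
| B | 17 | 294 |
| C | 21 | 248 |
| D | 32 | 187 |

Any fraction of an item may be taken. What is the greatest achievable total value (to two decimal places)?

Sort by value per unit weight and fill in that order.
Order: B (294/17=17.29) > C (248/21=11.81) > D (187/32=5.84) > A (98/23=4.26)
Fill: take B (17 @ 294) → take C (21 @ 248) → take 2/32 of D → 11.69; 40/40 used.
Total value = 553.69

553.69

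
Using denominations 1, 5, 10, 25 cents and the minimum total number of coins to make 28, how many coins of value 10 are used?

0

28 = 1×25 + 3×1
Count of 10: 0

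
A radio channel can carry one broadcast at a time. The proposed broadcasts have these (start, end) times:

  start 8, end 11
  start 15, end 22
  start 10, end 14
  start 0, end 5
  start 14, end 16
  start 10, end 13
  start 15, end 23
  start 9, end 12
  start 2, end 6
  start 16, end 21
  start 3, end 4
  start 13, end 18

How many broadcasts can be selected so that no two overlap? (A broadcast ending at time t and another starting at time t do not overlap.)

Sort by end time and greedily take each interval whose start is ≥ the last chosen end.
By end time: (3,4), (0,5), (2,6), (8,11), (9,12), (10,13), (10,14), (14,16), (13,18), (16,21), (15,22), (15,23).
Pick (3,4); next start ≥ 4 → (8,11); next start ≥ 11 → (14,16); next start ≥ 16 → (16,21).
Selected 4 broadcasts.

4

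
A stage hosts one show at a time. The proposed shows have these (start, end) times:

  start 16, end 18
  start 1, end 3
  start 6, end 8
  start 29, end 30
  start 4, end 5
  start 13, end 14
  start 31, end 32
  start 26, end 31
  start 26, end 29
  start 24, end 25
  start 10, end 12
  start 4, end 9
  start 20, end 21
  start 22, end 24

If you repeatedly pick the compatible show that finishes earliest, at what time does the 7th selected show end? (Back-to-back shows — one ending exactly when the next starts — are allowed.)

21

Order by finish time; keep every interval that doesn't clash with the previous kept one.
By end time: (1,3), (4,5), (6,8), (4,9), (10,12), (13,14), (16,18), (20,21), (22,24), (24,25), (26,29), (29,30), (26,31), (31,32).
Pick (1,3); next start ≥ 3 → (4,5); next start ≥ 5 → (6,8); next start ≥ 8 → (10,12); next start ≥ 12 → (13,14); next start ≥ 14 → (16,18); next start ≥ 18 → (20,21); next start ≥ 21 → (22,24); next start ≥ 24 → (24,25); next start ≥ 25 → (26,29); next start ≥ 29 → (29,30); next start ≥ 30 → (31,32).
Selected: (1,3) (4,5) (6,8) (10,12) (13,14) (16,18) (20,21) (22,24) (24,25) (26,29) (29,30) (31,32)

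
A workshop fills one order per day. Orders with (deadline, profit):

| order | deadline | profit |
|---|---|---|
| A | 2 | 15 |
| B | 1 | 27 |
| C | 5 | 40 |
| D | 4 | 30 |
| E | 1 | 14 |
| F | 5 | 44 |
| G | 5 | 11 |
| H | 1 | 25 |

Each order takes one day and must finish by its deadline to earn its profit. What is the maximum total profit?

By profit: F(d5,44), C(d5,40), D(d4,30), B(d1,27), H(d1,25), A(d2,15), E(d1,14), G(d5,11)
F→slot 5; C→slot 4; D→slot 3; B→slot 1; H skipped; A→slot 2; E skipped; G skipped.
Profit = 27 + 15 + 30 + 40 + 44 = 156

156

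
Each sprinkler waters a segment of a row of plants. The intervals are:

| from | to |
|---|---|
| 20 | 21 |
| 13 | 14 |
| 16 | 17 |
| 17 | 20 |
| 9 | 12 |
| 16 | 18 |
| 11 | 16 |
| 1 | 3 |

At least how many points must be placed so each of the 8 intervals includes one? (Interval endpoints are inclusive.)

5

By right end: [1,3]  [9,12]  [13,14]  [11,16]  [16,17]  [16,18]  [17,20]  [20,21]
[1,3] uncovered → point at 3; [9,12] uncovered → point at 12; [13,14] uncovered → point at 14; [16,17] uncovered → point at 17; [20,21] uncovered → point at 21.
Points: 3, 12, 14, 17, 21 (5 total).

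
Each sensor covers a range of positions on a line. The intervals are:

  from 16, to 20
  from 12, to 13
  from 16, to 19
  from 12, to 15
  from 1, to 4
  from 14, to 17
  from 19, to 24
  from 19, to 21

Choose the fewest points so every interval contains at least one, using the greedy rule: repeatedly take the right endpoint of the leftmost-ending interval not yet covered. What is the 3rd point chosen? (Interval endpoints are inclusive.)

Process intervals by earliest right end; each time one isn't hit yet, stab at its right endpoint.
Sorted: [1,4] [12,13] [12,15] [14,17] [16,19] [16,20] [19,21] [19,24]
{[1,4]} hit by 4; {[12,13],[12,15]} hit by 13; {[14,17],[16,19],[16,20]} hit by 17; {[19,21],[19,24]} hit by 21.
Points: 4, 13, 17, 21 (4 total).

17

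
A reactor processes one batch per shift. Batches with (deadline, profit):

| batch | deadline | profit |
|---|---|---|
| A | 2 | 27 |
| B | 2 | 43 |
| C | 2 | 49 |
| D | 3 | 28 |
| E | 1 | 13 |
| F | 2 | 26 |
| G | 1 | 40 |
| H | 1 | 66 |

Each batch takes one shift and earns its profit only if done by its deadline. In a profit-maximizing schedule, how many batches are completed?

3

By profit: H(d1,66), C(d2,49), B(d2,43), G(d1,40), D(d3,28), A(d2,27), F(d2,26), E(d1,13)
H→slot 1; C→slot 2; B skipped; G skipped; D→slot 3; A skipped; F skipped; E skipped.
3 of 8 scheduled.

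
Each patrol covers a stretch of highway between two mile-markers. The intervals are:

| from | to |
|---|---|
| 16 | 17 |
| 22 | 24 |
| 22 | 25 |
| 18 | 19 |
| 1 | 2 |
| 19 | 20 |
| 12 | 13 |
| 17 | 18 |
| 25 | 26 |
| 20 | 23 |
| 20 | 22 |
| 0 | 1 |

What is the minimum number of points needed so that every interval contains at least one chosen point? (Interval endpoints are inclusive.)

6

By right end: [0,1]  [1,2]  [12,13]  [16,17]  [17,18]  [18,19]  [19,20]  [20,22]  [20,23]  [22,24]  [22,25]  [25,26]
[0,1] uncovered → point at 1; [12,13] uncovered → point at 13; [16,17] uncovered → point at 17; [18,19] uncovered → point at 19; [20,22] uncovered → point at 22; [25,26] uncovered → point at 26.
Points: 1, 13, 17, 19, 22, 26 (6 total).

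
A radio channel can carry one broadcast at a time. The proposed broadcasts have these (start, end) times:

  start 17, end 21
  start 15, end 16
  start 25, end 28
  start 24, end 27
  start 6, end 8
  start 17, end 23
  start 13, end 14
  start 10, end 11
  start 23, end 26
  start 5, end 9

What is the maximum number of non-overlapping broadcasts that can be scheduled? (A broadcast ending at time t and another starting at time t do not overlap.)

6

Order by finish time; keep every interval that doesn't clash with the previous kept one.
By end time: (6,8), (5,9), (10,11), (13,14), (15,16), (17,21), (17,23), (23,26), (24,27), (25,28).
Pick (6,8); next start ≥ 8 → (10,11); next start ≥ 11 → (13,14); next start ≥ 14 → (15,16); next start ≥ 16 → (17,21); next start ≥ 21 → (23,26).
Selected 6 broadcasts.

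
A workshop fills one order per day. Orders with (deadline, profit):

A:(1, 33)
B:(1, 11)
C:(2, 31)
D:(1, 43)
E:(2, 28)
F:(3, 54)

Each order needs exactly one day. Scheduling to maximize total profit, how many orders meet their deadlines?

Sort by profit descending; place each in the latest free slot ≤ its deadline.
By profit: F(d3,54), D(d1,43), A(d1,33), C(d2,31), E(d2,28), B(d1,11)
F→slot 3; D→slot 1; A skipped; C→slot 2; E skipped; B skipped.
3 of 6 scheduled.

3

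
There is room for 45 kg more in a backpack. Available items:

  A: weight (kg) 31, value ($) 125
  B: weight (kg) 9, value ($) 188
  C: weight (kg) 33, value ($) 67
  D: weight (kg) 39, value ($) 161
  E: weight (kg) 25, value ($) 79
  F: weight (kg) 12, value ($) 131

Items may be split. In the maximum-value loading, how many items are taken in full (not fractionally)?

Greedy by value/weight ratio, highest first.
Ratios (sorted): B 20.89, F 10.92, D 4.13, A 4.03, E 3.16, C 2.03
take B (9 @ 188); take F (12 @ 131); take 24/39 of D → 99.08. Capacity used 45/45.
2 item(s) taken whole; one partial (take 24/39 of D).

2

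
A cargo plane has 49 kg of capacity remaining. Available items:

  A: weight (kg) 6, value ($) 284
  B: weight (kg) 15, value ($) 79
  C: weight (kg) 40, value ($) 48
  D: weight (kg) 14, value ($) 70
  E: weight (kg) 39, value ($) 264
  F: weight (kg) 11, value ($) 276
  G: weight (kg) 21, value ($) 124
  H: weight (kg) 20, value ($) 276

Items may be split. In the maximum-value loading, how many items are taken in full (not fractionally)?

Sort by value per unit weight and fill in that order.
Ratios (sorted): A 47.33, F 25.09, H 13.80, E 6.77, G 5.90, B 5.27, D 5.00, C 1.20
take A (6 @ 284); take F (11 @ 276); take H (20 @ 276); take 12/39 of E → 81.23. Capacity used 49/49.
3 item(s) taken whole; one partial (take 12/39 of E).

3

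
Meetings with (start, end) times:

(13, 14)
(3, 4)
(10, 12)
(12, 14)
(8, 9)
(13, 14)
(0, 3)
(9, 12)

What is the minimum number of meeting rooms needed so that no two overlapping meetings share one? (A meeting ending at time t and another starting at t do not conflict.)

3

The answer is the maximum number of intervals overlapping at any instant.
starts: [0, 3, 8, 9, 10, 12, 13, 13]
ends:   [3, 4, 9, 12, 12, 14, 14, 14]
s0→1 e3→0 s3→1 e4→0 s8→1 e9→0 s9→1 s10→2 e12→1 e12→0 s12→1 s13→2 s13→3  — peak 3.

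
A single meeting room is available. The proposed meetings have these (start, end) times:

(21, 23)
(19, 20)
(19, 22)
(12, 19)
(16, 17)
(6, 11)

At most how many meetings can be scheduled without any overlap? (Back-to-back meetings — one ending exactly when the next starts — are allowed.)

4

Greedy by earliest finish: after sorting by end time, pick each interval compatible with the last pick.
By end time: (6,11), (16,17), (12,19), (19,20), (19,22), (21,23).
Pick (6,11); next start ≥ 11 → (16,17); next start ≥ 17 → (19,20); next start ≥ 20 → (21,23).
Selected 4 meetings.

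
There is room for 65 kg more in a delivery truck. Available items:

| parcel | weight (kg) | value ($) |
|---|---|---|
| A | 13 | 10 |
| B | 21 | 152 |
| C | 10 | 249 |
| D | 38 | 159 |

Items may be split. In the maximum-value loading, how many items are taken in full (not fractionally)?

2

Greedy by value/weight ratio, highest first.
Ratios (sorted): C 24.90, B 7.24, D 4.18, A 0.77
take C (10 @ 249); take B (21 @ 152); take 34/38 of D → 142.26. Capacity used 65/65.
2 item(s) taken whole; one partial (take 34/38 of D).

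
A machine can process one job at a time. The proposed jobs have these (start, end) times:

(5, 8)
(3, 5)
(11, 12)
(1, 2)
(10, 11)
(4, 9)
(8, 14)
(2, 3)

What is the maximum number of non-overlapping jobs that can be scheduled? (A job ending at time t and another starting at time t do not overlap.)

6

Sort by end time and greedily take each interval whose start is ≥ the last chosen end.
Sorted by end: (1,2)  (2,3)  (3,5)  (5,8)  (4,9)  (10,11)  (11,12)  (8,14)
take (1,2); take (2,3); take (3,5); take (5,8); take (10,11); take (11,12); skip (8,14).
Selected 6 jobs.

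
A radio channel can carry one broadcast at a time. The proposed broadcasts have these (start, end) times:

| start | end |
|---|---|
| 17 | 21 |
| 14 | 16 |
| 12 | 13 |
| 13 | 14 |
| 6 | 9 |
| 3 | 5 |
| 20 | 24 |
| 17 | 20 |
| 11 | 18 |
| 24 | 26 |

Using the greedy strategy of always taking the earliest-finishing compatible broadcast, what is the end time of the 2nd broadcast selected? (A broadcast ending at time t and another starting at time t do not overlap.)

Sorted by end: (3,5)  (6,9)  (12,13)  (13,14)  (14,16)  (11,18)  (17,20)  (17,21)  (20,24)  (24,26)
take (3,5); take (6,9); take (12,13); take (13,14); take (14,16); take (17,20); skip (17,21); take (20,24); take (24,26).
Selected: (3,5) (6,9) (12,13) (13,14) (14,16) (17,20) (20,24) (24,26)

9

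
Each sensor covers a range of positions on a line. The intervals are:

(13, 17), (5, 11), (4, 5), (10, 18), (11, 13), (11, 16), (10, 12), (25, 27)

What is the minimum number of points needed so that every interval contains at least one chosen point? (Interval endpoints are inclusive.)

4

Process intervals by earliest right end; each time one isn't hit yet, stab at its right endpoint.
By right end: [4,5]  [5,11]  [10,12]  [11,13]  [11,16]  [13,17]  [10,18]  [25,27]
[4,5] uncovered → point at 5; [10,12] uncovered → point at 12; [13,17] uncovered → point at 17; [25,27] uncovered → point at 27.
Points: 5, 12, 17, 27 (4 total).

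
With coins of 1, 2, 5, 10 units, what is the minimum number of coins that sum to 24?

Greedy: take as many of the largest coin as possible, then repeat with the remainder.
24 − 2×10→4 − 2×2→0
Total coins = 2 + 2 = 4

4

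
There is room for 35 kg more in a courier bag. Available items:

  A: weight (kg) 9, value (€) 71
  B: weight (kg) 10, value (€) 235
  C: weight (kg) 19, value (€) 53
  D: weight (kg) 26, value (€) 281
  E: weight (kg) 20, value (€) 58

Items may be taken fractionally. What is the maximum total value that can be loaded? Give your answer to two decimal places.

Greedy by value/weight ratio, highest first.
Ratios (sorted): B 23.50, D 10.81, A 7.89, E 2.90, C 2.79
take B (10 @ 235); take 25/26 of D → 270.19. Capacity used 35/35.
Total value = 505.19

505.19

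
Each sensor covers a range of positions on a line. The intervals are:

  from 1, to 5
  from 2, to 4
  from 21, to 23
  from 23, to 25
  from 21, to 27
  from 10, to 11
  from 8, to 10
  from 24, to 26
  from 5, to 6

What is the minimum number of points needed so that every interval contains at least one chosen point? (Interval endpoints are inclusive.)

Sort by right endpoint; whenever an interval is uncovered, place a point at its right end.
By right end: [2,4]  [1,5]  [5,6]  [8,10]  [10,11]  [21,23]  [23,25]  [24,26]  [21,27]
[2,4] uncovered → point at 4; [5,6] uncovered → point at 6; [8,10] uncovered → point at 10; [21,23] uncovered → point at 23; [24,26] uncovered → point at 26.
Points: 4, 6, 10, 23, 26 (5 total).

5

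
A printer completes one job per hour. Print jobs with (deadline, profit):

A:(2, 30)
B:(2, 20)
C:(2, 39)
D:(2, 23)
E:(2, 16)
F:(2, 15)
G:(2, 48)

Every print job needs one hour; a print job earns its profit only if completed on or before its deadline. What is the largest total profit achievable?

87

Sort by profit descending; place each in the latest free slot ≤ its deadline.
By profit: G(d2,48), C(d2,39), A(d2,30), D(d2,23), B(d2,20), E(d2,16), F(d2,15)
G→slot 2; C→slot 1; A skipped; D skipped; B skipped; E skipped; F skipped.
Profit = 39 + 48 = 87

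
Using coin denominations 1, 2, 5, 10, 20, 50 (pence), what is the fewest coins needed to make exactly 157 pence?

5

157 − 3×50→7 − 1×5→2 − 1×2→0
Total coins = 3 + 1 + 1 = 5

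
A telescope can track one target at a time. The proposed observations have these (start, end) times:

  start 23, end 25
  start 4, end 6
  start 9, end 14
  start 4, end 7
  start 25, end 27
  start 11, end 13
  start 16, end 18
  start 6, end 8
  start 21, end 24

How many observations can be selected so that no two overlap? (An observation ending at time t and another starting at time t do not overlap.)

6

Sort by end time and greedily take each interval whose start is ≥ the last chosen end.
Sorted by end: (4,6)  (4,7)  (6,8)  (11,13)  (9,14)  (16,18)  (21,24)  (23,25)  (25,27)
take (4,6); skip (4,7); take (6,8); take (11,13); skip (9,14); take (16,18); take (21,24); take (25,27).
Selected 6 observations.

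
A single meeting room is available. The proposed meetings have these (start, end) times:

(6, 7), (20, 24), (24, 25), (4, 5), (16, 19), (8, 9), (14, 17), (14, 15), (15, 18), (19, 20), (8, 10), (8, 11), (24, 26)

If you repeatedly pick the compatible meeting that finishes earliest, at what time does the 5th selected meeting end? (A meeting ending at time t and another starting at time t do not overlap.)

Sort by end time and greedily take each interval whose start is ≥ the last chosen end.
Sorted by end: (4,5)  (6,7)  (8,9)  (8,10)  (8,11)  (14,15)  (14,17)  (15,18)  (16,19)  (19,20)  (20,24)  (24,25)  (24,26)
take (4,5); take (6,7); take (8,9); skip (8,10); take (14,15); take (15,18); take (19,20); take (20,24); take (24,25).
Selected: (4,5) (6,7) (8,9) (14,15) (15,18) (19,20) (20,24) (24,25)

18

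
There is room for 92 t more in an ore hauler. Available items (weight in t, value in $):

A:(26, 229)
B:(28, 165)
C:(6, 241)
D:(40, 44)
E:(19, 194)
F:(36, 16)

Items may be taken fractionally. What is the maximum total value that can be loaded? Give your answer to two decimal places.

Sort by value per unit weight and fill in that order.
Ratios (sorted): C 40.17, E 10.21, A 8.81, B 5.89, D 1.10, F 0.44
take C (6 @ 241); take E (19 @ 194); take A (26 @ 229); take B (28 @ 165); take 13/40 of D → 14.30. Capacity used 92/92.
Total value = 843.30

843.30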